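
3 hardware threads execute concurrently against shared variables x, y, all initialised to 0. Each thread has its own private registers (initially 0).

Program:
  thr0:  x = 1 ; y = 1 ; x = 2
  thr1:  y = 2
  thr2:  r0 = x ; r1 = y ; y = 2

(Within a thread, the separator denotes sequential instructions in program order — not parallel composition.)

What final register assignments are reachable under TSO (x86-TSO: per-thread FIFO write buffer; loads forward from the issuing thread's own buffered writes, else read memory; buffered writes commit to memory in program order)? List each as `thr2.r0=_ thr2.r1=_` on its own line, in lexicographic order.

thr2.r0=0 thr2.r1=0
thr2.r0=0 thr2.r1=1
thr2.r0=0 thr2.r1=2
thr2.r0=1 thr2.r1=0
thr2.r0=1 thr2.r1=1
thr2.r0=1 thr2.r1=2
thr2.r0=2 thr2.r1=1
thr2.r0=2 thr2.r1=2

outcome vector order: (thr2.r0,thr2.r1)
|TSO outcomes| = 8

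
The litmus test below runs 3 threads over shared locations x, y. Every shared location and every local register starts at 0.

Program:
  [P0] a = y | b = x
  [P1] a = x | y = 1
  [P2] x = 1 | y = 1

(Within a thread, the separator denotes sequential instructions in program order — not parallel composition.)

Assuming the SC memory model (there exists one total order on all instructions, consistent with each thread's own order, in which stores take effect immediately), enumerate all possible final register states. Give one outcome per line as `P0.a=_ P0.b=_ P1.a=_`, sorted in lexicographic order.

outcome vector order: (P0.a,P0.b,P1.a)
|SC outcomes| = 7

P0.a=0 P0.b=0 P1.a=0
P0.a=0 P0.b=0 P1.a=1
P0.a=0 P0.b=1 P1.a=0
P0.a=0 P0.b=1 P1.a=1
P0.a=1 P0.b=0 P1.a=0
P0.a=1 P0.b=1 P1.a=0
P0.a=1 P0.b=1 P1.a=1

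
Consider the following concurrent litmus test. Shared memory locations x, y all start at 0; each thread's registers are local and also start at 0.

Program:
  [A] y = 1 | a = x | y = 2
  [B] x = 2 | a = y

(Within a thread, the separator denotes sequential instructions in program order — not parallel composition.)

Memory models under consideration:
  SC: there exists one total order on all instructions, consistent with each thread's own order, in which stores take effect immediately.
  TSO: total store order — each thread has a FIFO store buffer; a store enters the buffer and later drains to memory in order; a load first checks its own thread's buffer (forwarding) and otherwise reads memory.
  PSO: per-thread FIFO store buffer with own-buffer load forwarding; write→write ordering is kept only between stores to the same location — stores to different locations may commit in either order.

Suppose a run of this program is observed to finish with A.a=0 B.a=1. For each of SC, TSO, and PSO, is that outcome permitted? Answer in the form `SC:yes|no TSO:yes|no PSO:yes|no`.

SC:yes TSO:yes PSO:yes

outcome vector order: (A.a,B.a)
under SC → (0,1), (0,2), (2,0), (2,1), (2,2)
under TSO → (0,0), (0,1), (0,2), (2,0), (2,1), (2,2)
under PSO → (0,0), (0,1), (0,2), (2,0), (2,1), (2,2)
target (0,1) ∈ {SC,TSO,PSO}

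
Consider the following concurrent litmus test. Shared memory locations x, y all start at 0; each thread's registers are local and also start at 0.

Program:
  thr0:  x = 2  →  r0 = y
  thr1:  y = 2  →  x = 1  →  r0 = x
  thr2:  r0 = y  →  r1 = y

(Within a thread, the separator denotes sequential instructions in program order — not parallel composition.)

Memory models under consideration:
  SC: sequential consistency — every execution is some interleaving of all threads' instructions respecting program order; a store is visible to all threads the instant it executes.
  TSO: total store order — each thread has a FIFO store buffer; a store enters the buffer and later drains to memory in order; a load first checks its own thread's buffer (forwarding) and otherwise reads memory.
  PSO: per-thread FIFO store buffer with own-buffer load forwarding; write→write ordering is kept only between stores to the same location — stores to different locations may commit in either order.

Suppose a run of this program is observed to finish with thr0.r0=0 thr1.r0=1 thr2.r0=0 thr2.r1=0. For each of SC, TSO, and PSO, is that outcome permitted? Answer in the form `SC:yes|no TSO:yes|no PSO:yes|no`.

outcome vector order: (thr0.r0,thr1.r0,thr2.r0,thr2.r1)
under SC → (0,1,0,0), (0,1,0,2), (0,1,2,2), (2,1,0,0), (2,1,0,2), (2,1,2,2), (2,2,0,0), (2,2,0,2), (2,2,2,2)
under TSO → (0,1,0,0), (0,1,0,2), (0,1,2,2), (0,2,0,0), (0,2,0,2), (0,2,2,2), (2,1,0,0), (2,1,0,2), (2,1,2,2), (2,2,0,0), (2,2,0,2), (2,2,2,2)
under PSO → (0,1,0,0), (0,1,0,2), (0,1,2,2), (0,2,0,0), (0,2,0,2), (0,2,2,2), (2,1,0,0), (2,1,0,2), (2,1,2,2), (2,2,0,0), (2,2,0,2), (2,2,2,2)
target (0,1,0,0) ∈ {SC,TSO,PSO}

SC:yes TSO:yes PSO:yes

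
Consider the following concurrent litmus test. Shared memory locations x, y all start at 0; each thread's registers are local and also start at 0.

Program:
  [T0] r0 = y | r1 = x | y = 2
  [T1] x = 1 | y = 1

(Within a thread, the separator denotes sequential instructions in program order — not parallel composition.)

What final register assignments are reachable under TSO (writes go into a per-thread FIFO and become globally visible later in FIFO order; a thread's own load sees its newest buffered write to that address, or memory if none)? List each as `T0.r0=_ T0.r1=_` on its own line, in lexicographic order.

T0.r0=0 T0.r1=0
T0.r0=0 T0.r1=1
T0.r0=1 T0.r1=1

outcome vector order: (T0.r0,T0.r1)
|TSO outcomes| = 3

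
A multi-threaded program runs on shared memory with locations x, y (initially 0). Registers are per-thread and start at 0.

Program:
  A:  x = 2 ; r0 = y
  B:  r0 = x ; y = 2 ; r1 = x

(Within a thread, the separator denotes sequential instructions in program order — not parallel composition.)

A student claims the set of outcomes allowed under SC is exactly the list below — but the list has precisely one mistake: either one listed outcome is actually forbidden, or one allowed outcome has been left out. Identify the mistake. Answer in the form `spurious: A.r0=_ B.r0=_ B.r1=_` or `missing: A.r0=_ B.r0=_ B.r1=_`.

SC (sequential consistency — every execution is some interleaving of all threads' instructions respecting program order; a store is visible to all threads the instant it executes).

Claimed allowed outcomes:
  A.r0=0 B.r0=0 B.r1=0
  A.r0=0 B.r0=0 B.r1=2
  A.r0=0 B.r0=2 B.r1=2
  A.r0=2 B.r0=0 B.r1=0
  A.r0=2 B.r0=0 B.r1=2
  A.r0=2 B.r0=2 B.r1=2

spurious: A.r0=0 B.r0=0 B.r1=0

outcome vector order: (A.r0,B.r0,B.r1)
SC: 5 outcomes — {<0 0 2> <0 2 2> <2 0 0> <2 0 2> <2 2 2>}
claimed∖SC = {<0 0 0>}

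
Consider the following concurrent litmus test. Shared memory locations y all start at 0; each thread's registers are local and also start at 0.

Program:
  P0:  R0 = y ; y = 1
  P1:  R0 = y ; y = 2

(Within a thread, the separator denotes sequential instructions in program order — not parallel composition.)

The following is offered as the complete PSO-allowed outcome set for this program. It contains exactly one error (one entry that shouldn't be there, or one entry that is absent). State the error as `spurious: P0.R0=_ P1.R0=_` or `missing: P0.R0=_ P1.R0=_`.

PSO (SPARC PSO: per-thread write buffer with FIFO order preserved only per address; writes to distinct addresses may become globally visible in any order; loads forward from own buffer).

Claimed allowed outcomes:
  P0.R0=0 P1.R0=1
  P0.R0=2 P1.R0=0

outcome vector order: (P0.R0,P1.R0)
[PSO] allowed = {00; 01; 20}
PSO∖claimed = {00}

missing: P0.R0=0 P1.R0=0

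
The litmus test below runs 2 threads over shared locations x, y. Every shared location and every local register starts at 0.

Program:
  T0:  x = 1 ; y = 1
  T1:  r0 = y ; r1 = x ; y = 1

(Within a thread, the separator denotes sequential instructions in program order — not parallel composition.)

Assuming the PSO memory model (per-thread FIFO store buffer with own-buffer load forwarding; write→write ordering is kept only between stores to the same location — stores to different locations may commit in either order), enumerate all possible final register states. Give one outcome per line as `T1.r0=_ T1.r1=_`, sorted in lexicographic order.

outcome vector order: (T1.r0,T1.r1)
|PSO outcomes| = 4

T1.r0=0 T1.r1=0
T1.r0=0 T1.r1=1
T1.r0=1 T1.r1=0
T1.r0=1 T1.r1=1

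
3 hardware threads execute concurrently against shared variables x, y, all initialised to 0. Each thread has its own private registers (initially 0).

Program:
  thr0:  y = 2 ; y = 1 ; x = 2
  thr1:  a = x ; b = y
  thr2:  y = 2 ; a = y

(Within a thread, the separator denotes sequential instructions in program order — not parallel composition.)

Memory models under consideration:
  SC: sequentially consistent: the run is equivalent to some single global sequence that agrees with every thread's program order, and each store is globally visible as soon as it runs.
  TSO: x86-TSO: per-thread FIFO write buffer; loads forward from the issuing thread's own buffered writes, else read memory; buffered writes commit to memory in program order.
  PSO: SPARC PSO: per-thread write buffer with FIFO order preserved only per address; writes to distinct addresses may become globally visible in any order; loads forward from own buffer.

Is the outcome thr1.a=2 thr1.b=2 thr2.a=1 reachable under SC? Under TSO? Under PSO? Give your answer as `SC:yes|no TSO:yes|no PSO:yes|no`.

SC:no TSO:no PSO:yes

outcome vector order: (thr1.a,thr1.b,thr2.a)
SC: 9 outcomes — {(0,0,1); (0,0,2); (0,1,1); (0,1,2); (0,2,1); (0,2,2); (2,1,1); (2,1,2); (2,2,2)}
TSO: 9 outcomes — {(0,0,1); (0,0,2); (0,1,1); (0,1,2); (0,2,1); (0,2,2); (2,1,1); (2,1,2); (2,2,2)}
PSO: 12 outcomes — {(0,0,1); (0,0,2); (0,1,1); (0,1,2); (0,2,1); (0,2,2); (2,0,1); (2,0,2); (2,1,1); (2,1,2); (2,2,1); (2,2,2)}
target (2,2,1) ∈ {PSO}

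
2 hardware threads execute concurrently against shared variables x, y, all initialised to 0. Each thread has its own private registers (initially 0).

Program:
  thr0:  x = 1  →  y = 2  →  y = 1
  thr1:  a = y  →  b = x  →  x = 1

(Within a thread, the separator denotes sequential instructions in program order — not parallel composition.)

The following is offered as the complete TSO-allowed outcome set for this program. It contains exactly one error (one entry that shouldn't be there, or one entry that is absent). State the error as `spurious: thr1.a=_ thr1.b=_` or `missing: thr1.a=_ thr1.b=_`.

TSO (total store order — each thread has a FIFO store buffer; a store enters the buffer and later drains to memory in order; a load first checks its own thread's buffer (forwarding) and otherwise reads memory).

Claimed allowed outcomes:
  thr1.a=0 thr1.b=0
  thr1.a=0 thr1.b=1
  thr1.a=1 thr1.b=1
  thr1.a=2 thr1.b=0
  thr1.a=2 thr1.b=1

spurious: thr1.a=2 thr1.b=0

outcome vector order: (thr1.a,thr1.b)
[TSO] allowed = {(0,0), (0,1), (1,1), (2,1)}
claimed∖TSO = {(2,0)}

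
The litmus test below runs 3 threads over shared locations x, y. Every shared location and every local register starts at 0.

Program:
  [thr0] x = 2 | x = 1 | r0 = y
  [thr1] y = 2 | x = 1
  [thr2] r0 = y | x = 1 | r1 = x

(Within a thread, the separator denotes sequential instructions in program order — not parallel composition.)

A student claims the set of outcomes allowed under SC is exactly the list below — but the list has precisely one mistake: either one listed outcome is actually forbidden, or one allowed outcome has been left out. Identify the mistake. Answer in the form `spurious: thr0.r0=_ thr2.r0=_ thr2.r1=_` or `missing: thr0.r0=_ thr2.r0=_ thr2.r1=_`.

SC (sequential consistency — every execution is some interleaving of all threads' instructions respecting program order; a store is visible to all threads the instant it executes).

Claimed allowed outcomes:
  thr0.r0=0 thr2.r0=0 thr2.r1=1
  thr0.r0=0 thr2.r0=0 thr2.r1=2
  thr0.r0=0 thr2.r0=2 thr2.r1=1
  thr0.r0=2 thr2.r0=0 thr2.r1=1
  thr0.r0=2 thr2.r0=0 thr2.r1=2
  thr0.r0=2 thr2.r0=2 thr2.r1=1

missing: thr0.r0=2 thr2.r0=2 thr2.r1=2

outcome vector order: (thr0.r0,thr2.r0,thr2.r1)
under SC → 0/0/1 0/0/2 0/2/1 2/0/1 2/0/2 2/2/1 2/2/2
SC∖claimed = {2/2/2}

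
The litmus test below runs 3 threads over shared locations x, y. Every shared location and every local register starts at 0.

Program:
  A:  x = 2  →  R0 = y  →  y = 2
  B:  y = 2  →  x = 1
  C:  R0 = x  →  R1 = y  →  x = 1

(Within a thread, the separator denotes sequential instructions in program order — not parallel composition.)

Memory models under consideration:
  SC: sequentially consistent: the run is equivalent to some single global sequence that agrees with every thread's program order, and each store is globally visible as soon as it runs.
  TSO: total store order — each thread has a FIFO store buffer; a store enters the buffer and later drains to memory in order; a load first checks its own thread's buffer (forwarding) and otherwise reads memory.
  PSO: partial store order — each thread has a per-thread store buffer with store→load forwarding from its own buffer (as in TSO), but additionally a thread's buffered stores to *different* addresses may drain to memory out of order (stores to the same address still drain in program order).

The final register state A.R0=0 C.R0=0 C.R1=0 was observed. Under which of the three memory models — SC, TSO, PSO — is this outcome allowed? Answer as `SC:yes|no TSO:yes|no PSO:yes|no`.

outcome vector order: (A.R0,C.R0,C.R1)
[SC] allowed = {0/0/0; 0/0/2; 0/1/2; 0/2/0; 0/2/2; 2/0/0; 2/0/2; 2/1/2; 2/2/0; 2/2/2}
[TSO] allowed = {0/0/0; 0/0/2; 0/1/2; 0/2/0; 0/2/2; 2/0/0; 2/0/2; 2/1/2; 2/2/0; 2/2/2}
[PSO] allowed = {0/0/0; 0/0/2; 0/1/0; 0/1/2; 0/2/0; 0/2/2; 2/0/0; 2/0/2; 2/1/0; 2/1/2; 2/2/0; 2/2/2}
target 0/0/0 ∈ {SC,TSO,PSO}

SC:yes TSO:yes PSO:yes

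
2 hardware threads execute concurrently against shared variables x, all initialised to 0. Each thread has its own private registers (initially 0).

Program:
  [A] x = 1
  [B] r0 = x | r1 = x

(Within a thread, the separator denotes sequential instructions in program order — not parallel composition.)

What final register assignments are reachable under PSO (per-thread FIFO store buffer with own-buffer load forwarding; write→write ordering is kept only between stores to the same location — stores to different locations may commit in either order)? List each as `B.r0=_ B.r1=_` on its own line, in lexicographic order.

B.r0=0 B.r1=0
B.r0=0 B.r1=1
B.r0=1 B.r1=1

outcome vector order: (B.r0,B.r1)
|PSO outcomes| = 3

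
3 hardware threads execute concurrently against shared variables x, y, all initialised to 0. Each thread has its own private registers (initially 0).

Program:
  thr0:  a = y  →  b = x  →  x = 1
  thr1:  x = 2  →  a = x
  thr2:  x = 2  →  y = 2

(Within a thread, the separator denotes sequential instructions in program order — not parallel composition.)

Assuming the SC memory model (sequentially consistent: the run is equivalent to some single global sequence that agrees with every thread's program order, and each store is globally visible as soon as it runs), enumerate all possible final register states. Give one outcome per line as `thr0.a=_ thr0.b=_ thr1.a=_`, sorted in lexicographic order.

thr0.a=0 thr0.b=0 thr1.a=1
thr0.a=0 thr0.b=0 thr1.a=2
thr0.a=0 thr0.b=2 thr1.a=1
thr0.a=0 thr0.b=2 thr1.a=2
thr0.a=2 thr0.b=2 thr1.a=1
thr0.a=2 thr0.b=2 thr1.a=2

outcome vector order: (thr0.a,thr0.b,thr1.a)
|SC outcomes| = 6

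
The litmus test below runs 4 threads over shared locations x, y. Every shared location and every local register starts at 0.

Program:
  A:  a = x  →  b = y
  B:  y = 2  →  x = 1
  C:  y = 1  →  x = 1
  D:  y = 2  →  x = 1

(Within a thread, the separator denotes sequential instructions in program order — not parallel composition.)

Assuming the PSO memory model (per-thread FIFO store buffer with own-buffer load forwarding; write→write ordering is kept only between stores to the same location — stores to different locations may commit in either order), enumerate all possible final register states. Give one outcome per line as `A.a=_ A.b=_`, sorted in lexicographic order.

outcome vector order: (A.a,A.b)
|PSO outcomes| = 6

A.a=0 A.b=0
A.a=0 A.b=1
A.a=0 A.b=2
A.a=1 A.b=0
A.a=1 A.b=1
A.a=1 A.b=2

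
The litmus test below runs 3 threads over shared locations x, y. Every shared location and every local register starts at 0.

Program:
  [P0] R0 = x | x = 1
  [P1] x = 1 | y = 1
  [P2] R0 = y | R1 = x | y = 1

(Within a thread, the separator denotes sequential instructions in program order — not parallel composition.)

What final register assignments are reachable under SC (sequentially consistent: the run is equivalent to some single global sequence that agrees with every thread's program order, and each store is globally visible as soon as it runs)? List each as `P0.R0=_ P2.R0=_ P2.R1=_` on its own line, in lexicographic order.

outcome vector order: (P0.R0,P2.R0,P2.R1)
|SC outcomes| = 6

P0.R0=0 P2.R0=0 P2.R1=0
P0.R0=0 P2.R0=0 P2.R1=1
P0.R0=0 P2.R0=1 P2.R1=1
P0.R0=1 P2.R0=0 P2.R1=0
P0.R0=1 P2.R0=0 P2.R1=1
P0.R0=1 P2.R0=1 P2.R1=1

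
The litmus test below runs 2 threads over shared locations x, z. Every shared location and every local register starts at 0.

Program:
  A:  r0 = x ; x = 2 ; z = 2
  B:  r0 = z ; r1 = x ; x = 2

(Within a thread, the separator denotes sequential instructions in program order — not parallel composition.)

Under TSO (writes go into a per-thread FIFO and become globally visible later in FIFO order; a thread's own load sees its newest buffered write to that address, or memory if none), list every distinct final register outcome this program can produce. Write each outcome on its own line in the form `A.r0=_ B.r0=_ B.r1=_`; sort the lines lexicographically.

A.r0=0 B.r0=0 B.r1=0
A.r0=0 B.r0=0 B.r1=2
A.r0=0 B.r0=2 B.r1=2
A.r0=2 B.r0=0 B.r1=0

outcome vector order: (A.r0,B.r0,B.r1)
|TSO outcomes| = 4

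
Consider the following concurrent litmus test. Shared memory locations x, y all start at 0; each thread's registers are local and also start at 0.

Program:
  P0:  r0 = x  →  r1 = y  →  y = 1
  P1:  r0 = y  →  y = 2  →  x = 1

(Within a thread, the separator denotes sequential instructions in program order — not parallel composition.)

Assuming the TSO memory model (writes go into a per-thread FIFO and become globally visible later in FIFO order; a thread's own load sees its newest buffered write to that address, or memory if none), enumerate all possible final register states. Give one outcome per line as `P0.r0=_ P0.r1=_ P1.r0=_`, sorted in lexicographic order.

P0.r0=0 P0.r1=0 P1.r0=0
P0.r0=0 P0.r1=0 P1.r0=1
P0.r0=0 P0.r1=2 P1.r0=0
P0.r0=1 P0.r1=2 P1.r0=0

outcome vector order: (P0.r0,P0.r1,P1.r0)
|TSO outcomes| = 4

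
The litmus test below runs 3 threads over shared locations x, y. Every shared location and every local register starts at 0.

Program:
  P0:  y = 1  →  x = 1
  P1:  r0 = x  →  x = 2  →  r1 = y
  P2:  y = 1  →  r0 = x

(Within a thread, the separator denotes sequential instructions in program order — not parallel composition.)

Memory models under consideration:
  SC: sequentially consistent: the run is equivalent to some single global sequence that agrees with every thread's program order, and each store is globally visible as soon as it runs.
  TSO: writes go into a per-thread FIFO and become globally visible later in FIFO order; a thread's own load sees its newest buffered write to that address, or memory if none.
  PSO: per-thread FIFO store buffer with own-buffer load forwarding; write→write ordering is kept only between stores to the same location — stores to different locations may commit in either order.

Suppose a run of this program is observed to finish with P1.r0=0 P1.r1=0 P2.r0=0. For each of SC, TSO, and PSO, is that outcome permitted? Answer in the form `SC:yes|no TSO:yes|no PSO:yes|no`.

SC:no TSO:yes PSO:yes

outcome vector order: (P1.r0,P1.r1,P2.r0)
under SC → 0/0/1; 0/0/2; 0/1/0; 0/1/1; 0/1/2; 1/1/0; 1/1/1; 1/1/2
under TSO → 0/0/0; 0/0/1; 0/0/2; 0/1/0; 0/1/1; 0/1/2; 1/1/0; 1/1/1; 1/1/2
under PSO → 0/0/0; 0/0/1; 0/0/2; 0/1/0; 0/1/1; 0/1/2; 1/0/0; 1/0/1; 1/0/2; 1/1/0; 1/1/1; 1/1/2
target 0/0/0 ∈ {TSO,PSO}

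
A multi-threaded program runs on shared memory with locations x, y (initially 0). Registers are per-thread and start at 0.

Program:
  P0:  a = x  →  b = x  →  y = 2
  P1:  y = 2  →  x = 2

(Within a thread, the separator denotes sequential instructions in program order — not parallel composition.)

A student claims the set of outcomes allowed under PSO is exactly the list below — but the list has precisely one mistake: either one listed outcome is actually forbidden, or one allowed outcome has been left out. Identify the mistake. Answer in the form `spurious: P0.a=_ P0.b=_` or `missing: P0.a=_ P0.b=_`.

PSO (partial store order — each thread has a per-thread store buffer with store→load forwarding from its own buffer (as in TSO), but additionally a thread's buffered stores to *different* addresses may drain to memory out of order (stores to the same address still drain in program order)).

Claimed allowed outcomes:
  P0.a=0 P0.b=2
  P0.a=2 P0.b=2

missing: P0.a=0 P0.b=0

outcome vector order: (P0.a,P0.b)
PSO (3): 00 02 22
PSO∖claimed = {00}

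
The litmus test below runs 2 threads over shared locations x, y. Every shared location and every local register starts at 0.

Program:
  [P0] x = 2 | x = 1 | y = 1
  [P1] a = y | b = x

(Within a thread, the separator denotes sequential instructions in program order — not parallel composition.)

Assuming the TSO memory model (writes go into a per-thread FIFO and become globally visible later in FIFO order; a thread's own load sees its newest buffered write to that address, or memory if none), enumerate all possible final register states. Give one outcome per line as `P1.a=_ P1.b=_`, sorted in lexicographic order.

P1.a=0 P1.b=0
P1.a=0 P1.b=1
P1.a=0 P1.b=2
P1.a=1 P1.b=1

outcome vector order: (P1.a,P1.b)
|TSO outcomes| = 4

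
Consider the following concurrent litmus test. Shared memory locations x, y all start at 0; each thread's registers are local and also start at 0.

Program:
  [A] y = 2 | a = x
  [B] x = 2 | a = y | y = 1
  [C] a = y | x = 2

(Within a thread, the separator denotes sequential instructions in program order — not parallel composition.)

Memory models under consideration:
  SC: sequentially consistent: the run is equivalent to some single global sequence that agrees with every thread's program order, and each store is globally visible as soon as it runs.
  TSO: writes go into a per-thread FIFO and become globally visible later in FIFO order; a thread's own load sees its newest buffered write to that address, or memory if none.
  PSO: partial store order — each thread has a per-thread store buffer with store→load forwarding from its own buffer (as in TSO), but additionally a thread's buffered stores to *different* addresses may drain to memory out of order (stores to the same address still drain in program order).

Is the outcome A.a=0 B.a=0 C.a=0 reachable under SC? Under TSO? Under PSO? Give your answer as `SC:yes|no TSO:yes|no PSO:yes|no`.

SC:no TSO:yes PSO:yes

outcome vector order: (A.a,B.a,C.a)
under SC → 020, 021, 022, 200, 201, 202, 220, 221, 222
under TSO → 000, 001, 002, 020, 021, 022, 200, 201, 202, 220, 221, 222
under PSO → 000, 001, 002, 020, 021, 022, 200, 201, 202, 220, 221, 222
target 000 ∈ {TSO,PSO}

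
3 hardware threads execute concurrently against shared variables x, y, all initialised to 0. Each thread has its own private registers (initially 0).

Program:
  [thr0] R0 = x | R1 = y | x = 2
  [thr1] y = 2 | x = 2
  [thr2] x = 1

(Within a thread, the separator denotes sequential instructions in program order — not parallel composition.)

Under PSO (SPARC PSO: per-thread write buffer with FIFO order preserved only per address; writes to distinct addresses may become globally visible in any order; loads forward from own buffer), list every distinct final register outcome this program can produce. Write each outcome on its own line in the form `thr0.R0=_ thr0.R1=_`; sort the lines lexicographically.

outcome vector order: (thr0.R0,thr0.R1)
|PSO outcomes| = 6

thr0.R0=0 thr0.R1=0
thr0.R0=0 thr0.R1=2
thr0.R0=1 thr0.R1=0
thr0.R0=1 thr0.R1=2
thr0.R0=2 thr0.R1=0
thr0.R0=2 thr0.R1=2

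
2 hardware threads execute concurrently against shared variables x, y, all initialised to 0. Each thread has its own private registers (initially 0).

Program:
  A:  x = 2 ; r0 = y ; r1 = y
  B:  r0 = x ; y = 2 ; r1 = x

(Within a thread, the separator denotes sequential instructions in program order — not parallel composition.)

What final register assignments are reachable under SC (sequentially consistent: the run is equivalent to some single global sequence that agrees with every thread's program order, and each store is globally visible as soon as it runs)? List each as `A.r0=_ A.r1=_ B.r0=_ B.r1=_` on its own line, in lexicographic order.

outcome vector order: (A.r0,A.r1,B.r0,B.r1)
|SC outcomes| = 7

A.r0=0 A.r1=0 B.r0=0 B.r1=2
A.r0=0 A.r1=0 B.r0=2 B.r1=2
A.r0=0 A.r1=2 B.r0=0 B.r1=2
A.r0=0 A.r1=2 B.r0=2 B.r1=2
A.r0=2 A.r1=2 B.r0=0 B.r1=0
A.r0=2 A.r1=2 B.r0=0 B.r1=2
A.r0=2 A.r1=2 B.r0=2 B.r1=2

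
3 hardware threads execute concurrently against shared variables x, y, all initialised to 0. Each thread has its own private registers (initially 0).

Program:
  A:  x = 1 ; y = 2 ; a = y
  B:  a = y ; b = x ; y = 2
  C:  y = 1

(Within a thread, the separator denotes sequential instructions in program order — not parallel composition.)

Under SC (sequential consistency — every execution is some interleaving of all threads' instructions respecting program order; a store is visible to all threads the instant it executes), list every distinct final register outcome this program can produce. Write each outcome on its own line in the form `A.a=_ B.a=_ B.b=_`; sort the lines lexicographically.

outcome vector order: (A.a,B.a,B.b)
|SC outcomes| = 9

A.a=1 B.a=0 B.b=0
A.a=1 B.a=0 B.b=1
A.a=1 B.a=1 B.b=1
A.a=1 B.a=2 B.b=1
A.a=2 B.a=0 B.b=0
A.a=2 B.a=0 B.b=1
A.a=2 B.a=1 B.b=0
A.a=2 B.a=1 B.b=1
A.a=2 B.a=2 B.b=1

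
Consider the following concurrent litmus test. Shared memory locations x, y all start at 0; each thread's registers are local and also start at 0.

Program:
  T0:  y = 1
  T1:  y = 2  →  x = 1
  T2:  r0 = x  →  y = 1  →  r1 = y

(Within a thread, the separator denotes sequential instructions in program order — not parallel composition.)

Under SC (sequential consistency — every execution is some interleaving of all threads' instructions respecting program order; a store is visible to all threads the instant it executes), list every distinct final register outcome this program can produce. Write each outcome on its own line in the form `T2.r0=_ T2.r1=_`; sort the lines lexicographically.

T2.r0=0 T2.r1=1
T2.r0=0 T2.r1=2
T2.r0=1 T2.r1=1

outcome vector order: (T2.r0,T2.r1)
|SC outcomes| = 3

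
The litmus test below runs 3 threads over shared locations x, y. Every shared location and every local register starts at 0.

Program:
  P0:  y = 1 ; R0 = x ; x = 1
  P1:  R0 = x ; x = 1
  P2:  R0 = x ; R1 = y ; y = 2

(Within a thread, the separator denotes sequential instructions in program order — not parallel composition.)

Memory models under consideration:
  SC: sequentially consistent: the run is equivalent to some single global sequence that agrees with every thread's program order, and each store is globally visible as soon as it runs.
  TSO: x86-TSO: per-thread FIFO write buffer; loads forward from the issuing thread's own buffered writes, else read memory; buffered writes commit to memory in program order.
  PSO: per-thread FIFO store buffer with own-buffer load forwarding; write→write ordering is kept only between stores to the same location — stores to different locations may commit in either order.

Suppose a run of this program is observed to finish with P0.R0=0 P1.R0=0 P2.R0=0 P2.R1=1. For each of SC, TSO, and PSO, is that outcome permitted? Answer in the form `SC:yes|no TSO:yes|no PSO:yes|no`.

SC:yes TSO:yes PSO:yes

outcome vector order: (P0.R0,P1.R0,P2.R0,P2.R1)
SC: 10 outcomes — {<0 0 0 0>; <0 0 0 1>; <0 0 1 1>; <0 1 0 0>; <0 1 0 1>; <0 1 1 1>; <1 0 0 0>; <1 0 0 1>; <1 0 1 0>; <1 0 1 1>}
TSO: 11 outcomes — {<0 0 0 0>; <0 0 0 1>; <0 0 1 0>; <0 0 1 1>; <0 1 0 0>; <0 1 0 1>; <0 1 1 1>; <1 0 0 0>; <1 0 0 1>; <1 0 1 0>; <1 0 1 1>}
PSO: 12 outcomes — {<0 0 0 0>; <0 0 0 1>; <0 0 1 0>; <0 0 1 1>; <0 1 0 0>; <0 1 0 1>; <0 1 1 0>; <0 1 1 1>; <1 0 0 0>; <1 0 0 1>; <1 0 1 0>; <1 0 1 1>}
target <0 0 0 1> ∈ {SC,TSO,PSO}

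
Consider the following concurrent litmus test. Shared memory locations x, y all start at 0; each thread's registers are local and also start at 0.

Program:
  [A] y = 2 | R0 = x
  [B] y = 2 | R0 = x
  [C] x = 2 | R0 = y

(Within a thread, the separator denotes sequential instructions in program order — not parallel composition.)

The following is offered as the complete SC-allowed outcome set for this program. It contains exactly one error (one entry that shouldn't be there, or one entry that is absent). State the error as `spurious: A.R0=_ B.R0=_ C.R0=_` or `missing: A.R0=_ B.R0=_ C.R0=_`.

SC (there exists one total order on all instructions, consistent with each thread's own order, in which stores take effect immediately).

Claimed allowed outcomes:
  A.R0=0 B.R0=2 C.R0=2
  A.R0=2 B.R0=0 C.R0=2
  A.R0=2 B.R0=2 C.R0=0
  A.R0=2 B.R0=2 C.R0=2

missing: A.R0=0 B.R0=0 C.R0=2

outcome vector order: (A.R0,B.R0,C.R0)
[SC] allowed = {0/0/2; 0/2/2; 2/0/2; 2/2/0; 2/2/2}
SC∖claimed = {0/0/2}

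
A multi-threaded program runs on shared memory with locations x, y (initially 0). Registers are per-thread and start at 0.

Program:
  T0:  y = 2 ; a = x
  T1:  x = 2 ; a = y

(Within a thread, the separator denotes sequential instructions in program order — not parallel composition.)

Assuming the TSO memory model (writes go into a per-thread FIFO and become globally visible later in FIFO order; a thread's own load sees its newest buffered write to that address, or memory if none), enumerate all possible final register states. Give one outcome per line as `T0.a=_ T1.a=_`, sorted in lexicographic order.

outcome vector order: (T0.a,T1.a)
|TSO outcomes| = 4

T0.a=0 T1.a=0
T0.a=0 T1.a=2
T0.a=2 T1.a=0
T0.a=2 T1.a=2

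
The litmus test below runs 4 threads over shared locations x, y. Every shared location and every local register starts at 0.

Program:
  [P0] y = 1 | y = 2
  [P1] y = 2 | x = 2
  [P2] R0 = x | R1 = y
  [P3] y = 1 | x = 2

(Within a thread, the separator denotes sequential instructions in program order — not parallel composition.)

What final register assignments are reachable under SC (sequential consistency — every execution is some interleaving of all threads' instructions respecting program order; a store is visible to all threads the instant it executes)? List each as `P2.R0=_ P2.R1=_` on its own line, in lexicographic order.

P2.R0=0 P2.R1=0
P2.R0=0 P2.R1=1
P2.R0=0 P2.R1=2
P2.R0=2 P2.R1=1
P2.R0=2 P2.R1=2

outcome vector order: (P2.R0,P2.R1)
|SC outcomes| = 5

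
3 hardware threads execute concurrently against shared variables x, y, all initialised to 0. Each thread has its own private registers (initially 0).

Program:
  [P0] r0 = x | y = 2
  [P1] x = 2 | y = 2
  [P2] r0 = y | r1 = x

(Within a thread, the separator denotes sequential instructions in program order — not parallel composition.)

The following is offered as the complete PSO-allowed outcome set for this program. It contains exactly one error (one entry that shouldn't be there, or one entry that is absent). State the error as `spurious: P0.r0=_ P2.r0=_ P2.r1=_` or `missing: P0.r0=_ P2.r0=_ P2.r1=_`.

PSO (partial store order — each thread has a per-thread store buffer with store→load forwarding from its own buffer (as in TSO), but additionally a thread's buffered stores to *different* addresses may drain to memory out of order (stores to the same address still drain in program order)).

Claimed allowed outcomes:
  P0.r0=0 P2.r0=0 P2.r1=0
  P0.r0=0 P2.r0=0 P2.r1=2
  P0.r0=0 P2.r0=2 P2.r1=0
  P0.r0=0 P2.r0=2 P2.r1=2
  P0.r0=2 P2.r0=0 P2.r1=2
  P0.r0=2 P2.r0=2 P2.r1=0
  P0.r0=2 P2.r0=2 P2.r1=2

outcome vector order: (P0.r0,P2.r0,P2.r1)
PSO (8): 0/0/0 0/0/2 0/2/0 0/2/2 2/0/0 2/0/2 2/2/0 2/2/2
PSO∖claimed = {2/0/0}

missing: P0.r0=2 P2.r0=0 P2.r1=0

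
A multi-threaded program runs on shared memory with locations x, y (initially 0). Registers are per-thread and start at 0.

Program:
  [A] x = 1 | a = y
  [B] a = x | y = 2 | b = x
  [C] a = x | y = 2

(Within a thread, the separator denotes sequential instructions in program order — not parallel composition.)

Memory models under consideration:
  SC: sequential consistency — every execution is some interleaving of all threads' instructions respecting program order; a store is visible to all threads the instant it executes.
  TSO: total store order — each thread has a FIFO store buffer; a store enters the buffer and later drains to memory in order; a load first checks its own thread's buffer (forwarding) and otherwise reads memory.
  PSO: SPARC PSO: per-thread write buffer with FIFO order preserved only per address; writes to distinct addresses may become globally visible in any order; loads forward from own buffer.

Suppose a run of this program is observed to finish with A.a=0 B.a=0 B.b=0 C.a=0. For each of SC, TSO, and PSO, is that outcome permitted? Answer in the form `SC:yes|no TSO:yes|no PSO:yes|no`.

SC:no TSO:yes PSO:yes

outcome vector order: (A.a,B.a,B.b,C.a)
under SC → 0010 0011 0110 0111 2000 2001 2010 2011 2110 2111
under TSO → 0000 0001 0010 0011 0110 0111 2000 2001 2010 2011 2110 2111
under PSO → 0000 0001 0010 0011 0110 0111 2000 2001 2010 2011 2110 2111
target 0000 ∈ {TSO,PSO}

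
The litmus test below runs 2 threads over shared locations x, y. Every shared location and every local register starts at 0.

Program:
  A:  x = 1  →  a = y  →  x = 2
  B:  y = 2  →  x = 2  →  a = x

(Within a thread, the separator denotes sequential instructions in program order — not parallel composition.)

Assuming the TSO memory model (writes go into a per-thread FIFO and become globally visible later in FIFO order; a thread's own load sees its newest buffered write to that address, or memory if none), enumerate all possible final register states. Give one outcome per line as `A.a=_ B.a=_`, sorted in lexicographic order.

A.a=0 B.a=1
A.a=0 B.a=2
A.a=2 B.a=1
A.a=2 B.a=2

outcome vector order: (A.a,B.a)
|TSO outcomes| = 4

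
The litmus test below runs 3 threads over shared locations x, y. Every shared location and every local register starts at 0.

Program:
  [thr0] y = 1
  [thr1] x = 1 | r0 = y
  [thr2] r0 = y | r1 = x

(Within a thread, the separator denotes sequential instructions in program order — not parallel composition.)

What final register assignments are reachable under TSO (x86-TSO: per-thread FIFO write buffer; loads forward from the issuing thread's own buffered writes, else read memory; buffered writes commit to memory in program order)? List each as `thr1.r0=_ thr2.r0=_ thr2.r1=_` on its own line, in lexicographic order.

outcome vector order: (thr1.r0,thr2.r0,thr2.r1)
|TSO outcomes| = 8

thr1.r0=0 thr2.r0=0 thr2.r1=0
thr1.r0=0 thr2.r0=0 thr2.r1=1
thr1.r0=0 thr2.r0=1 thr2.r1=0
thr1.r0=0 thr2.r0=1 thr2.r1=1
thr1.r0=1 thr2.r0=0 thr2.r1=0
thr1.r0=1 thr2.r0=0 thr2.r1=1
thr1.r0=1 thr2.r0=1 thr2.r1=0
thr1.r0=1 thr2.r0=1 thr2.r1=1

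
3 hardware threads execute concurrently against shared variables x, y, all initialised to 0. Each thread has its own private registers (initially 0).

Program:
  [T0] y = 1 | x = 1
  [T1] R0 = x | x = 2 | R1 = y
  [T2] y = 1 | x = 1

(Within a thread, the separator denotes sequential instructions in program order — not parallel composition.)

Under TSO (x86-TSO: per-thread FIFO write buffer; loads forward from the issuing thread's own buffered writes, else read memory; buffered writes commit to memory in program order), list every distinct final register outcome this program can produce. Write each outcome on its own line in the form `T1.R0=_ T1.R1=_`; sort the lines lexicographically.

T1.R0=0 T1.R1=0
T1.R0=0 T1.R1=1
T1.R0=1 T1.R1=1

outcome vector order: (T1.R0,T1.R1)
|TSO outcomes| = 3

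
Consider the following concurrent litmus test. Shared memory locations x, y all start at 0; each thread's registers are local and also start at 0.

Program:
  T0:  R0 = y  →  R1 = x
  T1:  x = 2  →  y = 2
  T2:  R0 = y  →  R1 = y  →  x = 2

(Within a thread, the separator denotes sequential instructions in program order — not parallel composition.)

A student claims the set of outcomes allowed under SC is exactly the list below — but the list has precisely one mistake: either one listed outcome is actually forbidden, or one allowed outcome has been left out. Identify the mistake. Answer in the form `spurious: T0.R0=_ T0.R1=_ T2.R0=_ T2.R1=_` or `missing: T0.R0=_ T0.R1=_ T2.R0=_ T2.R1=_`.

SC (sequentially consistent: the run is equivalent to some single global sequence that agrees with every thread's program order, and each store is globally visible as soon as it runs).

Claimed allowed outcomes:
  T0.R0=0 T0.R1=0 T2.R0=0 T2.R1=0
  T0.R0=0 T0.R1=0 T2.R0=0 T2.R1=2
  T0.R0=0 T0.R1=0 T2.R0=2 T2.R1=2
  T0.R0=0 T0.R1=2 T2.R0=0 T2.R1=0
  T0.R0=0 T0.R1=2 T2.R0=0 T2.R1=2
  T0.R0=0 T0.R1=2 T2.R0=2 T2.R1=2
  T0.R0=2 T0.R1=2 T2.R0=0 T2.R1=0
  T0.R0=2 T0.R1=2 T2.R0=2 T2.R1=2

missing: T0.R0=2 T0.R1=2 T2.R0=0 T2.R1=2

outcome vector order: (T0.R0,T0.R1,T2.R0,T2.R1)
SC: 9 outcomes — {0000 0002 0022 0200 0202 0222 2200 2202 2222}
SC∖claimed = {2202}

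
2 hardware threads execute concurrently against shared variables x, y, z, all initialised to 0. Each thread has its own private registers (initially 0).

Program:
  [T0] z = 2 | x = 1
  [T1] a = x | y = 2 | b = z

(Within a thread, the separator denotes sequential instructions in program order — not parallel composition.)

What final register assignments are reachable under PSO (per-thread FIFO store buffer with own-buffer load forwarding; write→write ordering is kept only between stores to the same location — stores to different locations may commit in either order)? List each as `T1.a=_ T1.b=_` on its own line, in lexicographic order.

T1.a=0 T1.b=0
T1.a=0 T1.b=2
T1.a=1 T1.b=0
T1.a=1 T1.b=2

outcome vector order: (T1.a,T1.b)
|PSO outcomes| = 4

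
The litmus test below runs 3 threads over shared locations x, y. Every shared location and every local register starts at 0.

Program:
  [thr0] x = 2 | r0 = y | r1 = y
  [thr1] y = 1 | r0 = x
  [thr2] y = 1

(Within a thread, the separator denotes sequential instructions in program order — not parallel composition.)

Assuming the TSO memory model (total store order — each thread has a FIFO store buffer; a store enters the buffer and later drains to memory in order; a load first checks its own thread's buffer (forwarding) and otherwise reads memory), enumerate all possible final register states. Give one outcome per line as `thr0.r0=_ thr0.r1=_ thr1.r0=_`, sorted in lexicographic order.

outcome vector order: (thr0.r0,thr0.r1,thr1.r0)
|TSO outcomes| = 6

thr0.r0=0 thr0.r1=0 thr1.r0=0
thr0.r0=0 thr0.r1=0 thr1.r0=2
thr0.r0=0 thr0.r1=1 thr1.r0=0
thr0.r0=0 thr0.r1=1 thr1.r0=2
thr0.r0=1 thr0.r1=1 thr1.r0=0
thr0.r0=1 thr0.r1=1 thr1.r0=2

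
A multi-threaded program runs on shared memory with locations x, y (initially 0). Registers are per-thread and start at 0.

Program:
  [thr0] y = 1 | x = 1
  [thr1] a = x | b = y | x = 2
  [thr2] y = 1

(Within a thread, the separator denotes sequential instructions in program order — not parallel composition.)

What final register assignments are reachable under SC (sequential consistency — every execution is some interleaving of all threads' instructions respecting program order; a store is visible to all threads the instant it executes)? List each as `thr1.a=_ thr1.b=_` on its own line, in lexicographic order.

outcome vector order: (thr1.a,thr1.b)
|SC outcomes| = 3

thr1.a=0 thr1.b=0
thr1.a=0 thr1.b=1
thr1.a=1 thr1.b=1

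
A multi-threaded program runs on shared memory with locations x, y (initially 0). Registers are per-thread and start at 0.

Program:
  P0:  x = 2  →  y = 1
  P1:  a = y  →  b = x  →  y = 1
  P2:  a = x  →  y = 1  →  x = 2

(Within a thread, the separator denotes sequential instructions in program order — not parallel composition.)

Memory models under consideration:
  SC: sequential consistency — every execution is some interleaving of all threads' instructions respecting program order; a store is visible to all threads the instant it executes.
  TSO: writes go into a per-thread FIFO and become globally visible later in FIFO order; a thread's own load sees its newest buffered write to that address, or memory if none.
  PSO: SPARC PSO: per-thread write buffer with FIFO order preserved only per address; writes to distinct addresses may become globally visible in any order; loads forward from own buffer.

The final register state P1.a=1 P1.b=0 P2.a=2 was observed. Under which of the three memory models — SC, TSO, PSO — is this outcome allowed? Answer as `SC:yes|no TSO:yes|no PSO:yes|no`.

SC:no TSO:no PSO:yes

outcome vector order: (P1.a,P1.b,P2.a)
SC (7): 0/0/0 0/0/2 0/2/0 0/2/2 1/0/0 1/2/0 1/2/2
TSO (7): 0/0/0 0/0/2 0/2/0 0/2/2 1/0/0 1/2/0 1/2/2
PSO (8): 0/0/0 0/0/2 0/2/0 0/2/2 1/0/0 1/0/2 1/2/0 1/2/2
target 1/0/2 ∈ {PSO}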